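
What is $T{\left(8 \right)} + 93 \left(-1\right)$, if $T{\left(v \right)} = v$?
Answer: $-85$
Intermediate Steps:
$T{\left(8 \right)} + 93 \left(-1\right) = 8 + 93 \left(-1\right) = 8 - 93 = -85$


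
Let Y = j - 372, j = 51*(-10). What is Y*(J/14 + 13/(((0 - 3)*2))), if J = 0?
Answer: 1911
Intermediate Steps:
j = -510
Y = -882 (Y = -510 - 372 = -882)
Y*(J/14 + 13/(((0 - 3)*2))) = -882*(0/14 + 13/(((0 - 3)*2))) = -882*(0*(1/14) + 13/((-3*2))) = -882*(0 + 13/(-6)) = -882*(0 + 13*(-⅙)) = -882*(0 - 13/6) = -882*(-13/6) = 1911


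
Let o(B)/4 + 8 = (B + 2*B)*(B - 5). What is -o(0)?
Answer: 32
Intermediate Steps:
o(B) = -32 + 12*B*(-5 + B) (o(B) = -32 + 4*((B + 2*B)*(B - 5)) = -32 + 4*((3*B)*(-5 + B)) = -32 + 4*(3*B*(-5 + B)) = -32 + 12*B*(-5 + B))
-o(0) = -(-32 - 60*0 + 12*0²) = -(-32 + 0 + 12*0) = -(-32 + 0 + 0) = -1*(-32) = 32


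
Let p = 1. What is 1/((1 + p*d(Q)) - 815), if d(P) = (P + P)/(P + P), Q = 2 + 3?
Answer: -1/813 ≈ -0.0012300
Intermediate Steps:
Q = 5
d(P) = 1 (d(P) = (2*P)/((2*P)) = (2*P)*(1/(2*P)) = 1)
1/((1 + p*d(Q)) - 815) = 1/((1 + 1*1) - 815) = 1/((1 + 1) - 815) = 1/(2 - 815) = 1/(-813) = -1/813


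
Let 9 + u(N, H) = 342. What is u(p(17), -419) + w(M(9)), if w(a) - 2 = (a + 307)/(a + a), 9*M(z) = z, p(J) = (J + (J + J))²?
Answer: 489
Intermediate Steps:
p(J) = 9*J² (p(J) = (J + 2*J)² = (3*J)² = 9*J²)
M(z) = z/9
u(N, H) = 333 (u(N, H) = -9 + 342 = 333)
w(a) = 2 + (307 + a)/(2*a) (w(a) = 2 + (a + 307)/(a + a) = 2 + (307 + a)/((2*a)) = 2 + (307 + a)*(1/(2*a)) = 2 + (307 + a)/(2*a))
u(p(17), -419) + w(M(9)) = 333 + (307 + 5*((⅑)*9))/(2*(((⅑)*9))) = 333 + (½)*(307 + 5*1)/1 = 333 + (½)*1*(307 + 5) = 333 + (½)*1*312 = 333 + 156 = 489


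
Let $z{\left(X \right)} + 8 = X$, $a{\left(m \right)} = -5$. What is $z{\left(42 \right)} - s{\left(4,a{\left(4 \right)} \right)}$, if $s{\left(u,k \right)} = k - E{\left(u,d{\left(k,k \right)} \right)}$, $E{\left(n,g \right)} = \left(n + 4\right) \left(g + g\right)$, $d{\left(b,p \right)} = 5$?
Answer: $119$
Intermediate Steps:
$z{\left(X \right)} = -8 + X$
$E{\left(n,g \right)} = 2 g \left(4 + n\right)$ ($E{\left(n,g \right)} = \left(4 + n\right) 2 g = 2 g \left(4 + n\right)$)
$s{\left(u,k \right)} = -40 + k - 10 u$ ($s{\left(u,k \right)} = k - 2 \cdot 5 \left(4 + u\right) = k - \left(40 + 10 u\right) = -40 + k - 10 u$)
$z{\left(42 \right)} - s{\left(4,a{\left(4 \right)} \right)} = \left(-8 + 42\right) - \left(-40 - 5 - 40\right) = 34 - \left(-40 - 5 - 40\right) = 34 - -85 = 34 + 85 = 119$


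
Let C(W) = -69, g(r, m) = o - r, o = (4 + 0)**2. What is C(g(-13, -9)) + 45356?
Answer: 45287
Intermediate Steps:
o = 16 (o = 4**2 = 16)
g(r, m) = 16 - r
C(g(-13, -9)) + 45356 = -69 + 45356 = 45287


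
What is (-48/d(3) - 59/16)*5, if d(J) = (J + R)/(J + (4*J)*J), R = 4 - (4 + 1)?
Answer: -75175/16 ≈ -4698.4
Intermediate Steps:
R = -1 (R = 4 - 1*5 = 4 - 5 = -1)
d(J) = (-1 + J)/(J + 4*J**2) (d(J) = (J - 1)/(J + (4*J)*J) = (-1 + J)/(J + 4*J**2))
(-48/d(3) - 59/16)*5 = (-48*3*(1 + 4*3)/(-1 + 3) - 59/16)*5 = (-48/((1/3)*2/(1 + 12)) - 59*1/16)*5 = (-48/((1/3)*2/13) - 59/16)*5 = (-48/((1/3)*(1/13)*2) - 59/16)*5 = (-48/2/39 - 59/16)*5 = (-48*39/2 - 59/16)*5 = (-936 - 59/16)*5 = -15035/16*5 = -75175/16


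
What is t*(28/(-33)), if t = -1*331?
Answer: 9268/33 ≈ 280.85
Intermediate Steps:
t = -331
t*(28/(-33)) = -9268/(-33) = -9268*(-1)/33 = -331*(-28/33) = 9268/33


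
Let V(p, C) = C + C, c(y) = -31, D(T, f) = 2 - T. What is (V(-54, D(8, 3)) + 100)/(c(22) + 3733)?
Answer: 44/1851 ≈ 0.023771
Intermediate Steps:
V(p, C) = 2*C
(V(-54, D(8, 3)) + 100)/(c(22) + 3733) = (2*(2 - 1*8) + 100)/(-31 + 3733) = (2*(2 - 8) + 100)/3702 = (2*(-6) + 100)*(1/3702) = (-12 + 100)*(1/3702) = 88*(1/3702) = 44/1851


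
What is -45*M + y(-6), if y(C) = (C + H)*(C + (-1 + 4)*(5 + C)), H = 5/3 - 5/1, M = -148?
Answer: 6744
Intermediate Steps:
H = -10/3 (H = 5*(⅓) - 5*1 = 5/3 - 5 = -10/3 ≈ -3.3333)
y(C) = (15 + 4*C)*(-10/3 + C) (y(C) = (C - 10/3)*(C + (-1 + 4)*(5 + C)) = (-10/3 + C)*(C + 3*(5 + C)) = (-10/3 + C)*(C + (15 + 3*C)) = (-10/3 + C)*(15 + 4*C) = (15 + 4*C)*(-10/3 + C))
-45*M + y(-6) = -45*(-148) + (-50 + 4*(-6)² + (5/3)*(-6)) = 6660 + (-50 + 4*36 - 10) = 6660 + (-50 + 144 - 10) = 6660 + 84 = 6744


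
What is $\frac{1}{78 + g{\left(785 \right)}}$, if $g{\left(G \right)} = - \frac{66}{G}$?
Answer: $\frac{785}{61164} \approx 0.012834$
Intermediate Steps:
$\frac{1}{78 + g{\left(785 \right)}} = \frac{1}{78 - \frac{66}{785}} = \frac{1}{\frac{61164}{785}} = \frac{785}{61164}$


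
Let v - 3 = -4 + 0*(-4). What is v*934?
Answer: -934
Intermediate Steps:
v = -1 (v = 3 + (-4 + 0*(-4)) = 3 + (-4 + 0) = 3 - 4 = -1)
v*934 = -1*934 = -934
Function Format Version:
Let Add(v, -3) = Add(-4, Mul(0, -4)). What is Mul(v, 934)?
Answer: -934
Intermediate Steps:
v = -1 (v = Add(3, Add(-4, Mul(0, -4))) = Add(3, Add(-4, 0)) = Add(3, -4) = -1)
Mul(v, 934) = Mul(-1, 934) = -934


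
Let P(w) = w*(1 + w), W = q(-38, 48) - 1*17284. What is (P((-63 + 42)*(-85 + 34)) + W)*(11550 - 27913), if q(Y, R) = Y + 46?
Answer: -18503869468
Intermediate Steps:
q(Y, R) = 46 + Y
W = -17276 (W = (46 - 38) - 1*17284 = 8 - 17284 = -17276)
(P((-63 + 42)*(-85 + 34)) + W)*(11550 - 27913) = (((-63 + 42)*(-85 + 34))*(1 + (-63 + 42)*(-85 + 34)) - 17276)*(11550 - 27913) = ((-21*(-51))*(1 - 21*(-51)) - 17276)*(-16363) = (1071*(1 + 1071) - 17276)*(-16363) = (1071*1072 - 17276)*(-16363) = (1148112 - 17276)*(-16363) = 1130836*(-16363) = -18503869468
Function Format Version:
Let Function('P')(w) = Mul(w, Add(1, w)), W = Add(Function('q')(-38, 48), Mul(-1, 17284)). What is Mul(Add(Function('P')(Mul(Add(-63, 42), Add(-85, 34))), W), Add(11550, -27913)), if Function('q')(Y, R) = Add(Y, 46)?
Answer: -18503869468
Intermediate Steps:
Function('q')(Y, R) = Add(46, Y)
W = -17276 (W = Add(Add(46, -38), Mul(-1, 17284)) = Add(8, -17284) = -17276)
Mul(Add(Function('P')(Mul(Add(-63, 42), Add(-85, 34))), W), Add(11550, -27913)) = Mul(Add(Mul(Mul(Add(-63, 42), Add(-85, 34)), Add(1, Mul(Add(-63, 42), Add(-85, 34)))), -17276), Add(11550, -27913)) = Mul(Add(Mul(Mul(-21, -51), Add(1, Mul(-21, -51))), -17276), -16363) = Mul(Add(Mul(1071, Add(1, 1071)), -17276), -16363) = Mul(Add(Mul(1071, 1072), -17276), -16363) = Mul(Add(1148112, -17276), -16363) = Mul(1130836, -16363) = -18503869468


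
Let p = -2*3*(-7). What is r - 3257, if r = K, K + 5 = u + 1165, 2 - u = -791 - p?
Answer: -1262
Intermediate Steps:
p = 42 (p = -6*(-7) = 42)
u = 835 (u = 2 - (-791 - 1*42) = 2 - (-791 - 42) = 2 - 1*(-833) = 2 + 833 = 835)
K = 1995 (K = -5 + (835 + 1165) = -5 + 2000 = 1995)
r = 1995
r - 3257 = 1995 - 3257 = -1262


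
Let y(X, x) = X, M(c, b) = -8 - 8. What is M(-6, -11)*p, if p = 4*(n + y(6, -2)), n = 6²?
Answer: -2688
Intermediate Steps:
M(c, b) = -16
n = 36
p = 168 (p = 4*(36 + 6) = 4*42 = 168)
M(-6, -11)*p = -16*168 = -2688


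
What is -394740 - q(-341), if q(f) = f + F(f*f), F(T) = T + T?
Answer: -626961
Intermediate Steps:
F(T) = 2*T
q(f) = f + 2*f**2 (q(f) = f + 2*(f*f) = f + 2*f**2)
-394740 - q(-341) = -394740 - (-341)*(1 + 2*(-341)) = -394740 - (-341)*(1 - 682) = -394740 - (-341)*(-681) = -394740 - 1*232221 = -394740 - 232221 = -626961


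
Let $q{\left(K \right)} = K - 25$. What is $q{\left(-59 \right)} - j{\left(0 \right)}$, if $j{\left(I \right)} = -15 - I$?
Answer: $-69$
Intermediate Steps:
$q{\left(K \right)} = -25 + K$
$q{\left(-59 \right)} - j{\left(0 \right)} = \left(-25 - 59\right) - \left(-15 - 0\right) = -84 - \left(-15 + 0\right) = -84 - -15 = -84 + 15 = -69$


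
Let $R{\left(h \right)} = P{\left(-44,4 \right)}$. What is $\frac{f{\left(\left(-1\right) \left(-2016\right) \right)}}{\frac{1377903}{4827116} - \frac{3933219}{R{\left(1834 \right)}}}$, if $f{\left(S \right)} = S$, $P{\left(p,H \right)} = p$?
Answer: $\frac{17841020736}{791090208089} \approx 0.022552$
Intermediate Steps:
$R{\left(h \right)} = -44$
$\frac{f{\left(\left(-1\right) \left(-2016\right) \right)}}{\frac{1377903}{4827116} - \frac{3933219}{R{\left(1834 \right)}}} = \frac{\left(-1\right) \left(-2016\right)}{\frac{1377903}{4827116} - \frac{3933219}{-44}} = \frac{2016}{1377903 \cdot \frac{1}{4827116} - - \frac{3933219}{44}} = \frac{2016}{\frac{1377903}{4827116} + \frac{3933219}{44}} = \frac{2016}{\frac{2373270624267}{26549138}} = 2016 \cdot \frac{26549138}{2373270624267} = \frac{17841020736}{791090208089}$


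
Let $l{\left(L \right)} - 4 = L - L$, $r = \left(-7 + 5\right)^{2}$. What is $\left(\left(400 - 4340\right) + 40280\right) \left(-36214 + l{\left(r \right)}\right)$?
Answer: $-1315871400$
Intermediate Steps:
$r = 4$ ($r = \left(-2\right)^{2} = 4$)
$l{\left(L \right)} = 4$ ($l{\left(L \right)} = 4 + \left(L - L\right) = 4 + 0 = 4$)
$\left(\left(400 - 4340\right) + 40280\right) \left(-36214 + l{\left(r \right)}\right) = \left(\left(400 - 4340\right) + 40280\right) \left(-36214 + 4\right) = \left(\left(400 - 4340\right) + 40280\right) \left(-36210\right) = \left(-3940 + 40280\right) \left(-36210\right) = 36340 \left(-36210\right) = -1315871400$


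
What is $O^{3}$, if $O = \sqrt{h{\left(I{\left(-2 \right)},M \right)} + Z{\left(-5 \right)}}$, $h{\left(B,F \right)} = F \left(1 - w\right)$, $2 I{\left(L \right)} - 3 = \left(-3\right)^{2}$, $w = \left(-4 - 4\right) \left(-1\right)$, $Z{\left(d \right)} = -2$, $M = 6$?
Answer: $- 88 i \sqrt{11} \approx - 291.86 i$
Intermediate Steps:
$w = 8$ ($w = \left(-8\right) \left(-1\right) = 8$)
$I{\left(L \right)} = 6$ ($I{\left(L \right)} = \frac{3}{2} + \frac{\left(-3\right)^{2}}{2} = \frac{3}{2} + \frac{1}{2} \cdot 9 = \frac{3}{2} + \frac{9}{2} = 6$)
$h{\left(B,F \right)} = - 7 F$ ($h{\left(B,F \right)} = F \left(1 - 8\right) = F \left(-7\right) = - 7 F$)
$O = 2 i \sqrt{11}$ ($O = \sqrt{\left(-7\right) 6 - 2} = \sqrt{-42 - 2} = \sqrt{-44} = 2 i \sqrt{11} \approx 6.6332 i$)
$O^{3} = \left(2 i \sqrt{11}\right)^{3} = - 88 i \sqrt{11}$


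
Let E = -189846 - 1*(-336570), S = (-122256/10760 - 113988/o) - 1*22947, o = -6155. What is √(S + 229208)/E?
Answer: √22617929972020295/48586038636 ≈ 0.0030954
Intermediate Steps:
S = -7596276507/331139 (S = (-122256/10760 - 113988/(-6155)) - 1*22947 = (-122256*1/10760 - 113988*(-1/6155)) - 22947 = (-15282/1345 + 113988/6155) - 22947 = 2370126/331139 - 22947 = -7596276507/331139 ≈ -22940.)
E = 146724 (E = -189846 + 336570 = 146724)
√(S + 229208)/E = √(-7596276507/331139 + 229208)/146724 = √(68303431405/331139)*(1/146724) = (√22617929972020295/331139)*(1/146724) = √22617929972020295/48586038636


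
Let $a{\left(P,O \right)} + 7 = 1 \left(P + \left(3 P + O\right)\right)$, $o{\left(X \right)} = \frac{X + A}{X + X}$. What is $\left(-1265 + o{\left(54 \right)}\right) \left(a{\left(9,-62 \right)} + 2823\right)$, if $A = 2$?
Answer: $- \frac{10583710}{3} \approx -3.5279 \cdot 10^{6}$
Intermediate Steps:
$o{\left(X \right)} = \frac{2 + X}{2 X}$ ($o{\left(X \right)} = \frac{X + 2}{X + X} = \frac{2 + X}{2 X}$)
$a{\left(P,O \right)} = -7 + O + 4 P$ ($a{\left(P,O \right)} = -7 + 1 \left(P + \left(3 P + O\right)\right) = -7 + 1 \left(P + \left(O + 3 P\right)\right) = -7 + 1 \left(O + 4 P\right) = -7 + \left(O + 4 P\right) = -7 + O + 4 P$)
$\left(-1265 + o{\left(54 \right)}\right) \left(a{\left(9,-62 \right)} + 2823\right) = \left(-1265 + \frac{2 + 54}{2 \cdot 54}\right) \left(\left(-7 - 62 + 4 \cdot 9\right) + 2823\right) = \left(-1265 + \frac{1}{2} \cdot \frac{1}{54} \cdot 56\right) \left(\left(-7 - 62 + 36\right) + 2823\right) = \left(-1265 + \frac{14}{27}\right) \left(-33 + 2823\right) = \left(- \frac{34141}{27}\right) 2790 = - \frac{10583710}{3}$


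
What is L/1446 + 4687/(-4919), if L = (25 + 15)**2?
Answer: 546499/3556437 ≈ 0.15366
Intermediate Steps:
L = 1600 (L = 40**2 = 1600)
L/1446 + 4687/(-4919) = 1600/1446 + 4687/(-4919) = 1600*(1/1446) + 4687*(-1/4919) = 800/723 - 4687/4919 = 546499/3556437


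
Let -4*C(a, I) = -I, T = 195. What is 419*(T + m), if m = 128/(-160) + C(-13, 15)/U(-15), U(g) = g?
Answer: 1625301/20 ≈ 81265.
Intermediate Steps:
C(a, I) = I/4 (C(a, I) = -(-1)*I/4 = I/4)
m = -21/20 (m = 128/(-160) + ((1/4)*15)/(-15) = 128*(-1/160) + (15/4)*(-1/15) = -4/5 - 1/4 = -21/20 ≈ -1.0500)
419*(T + m) = 419*(195 - 21/20) = 419*(3879/20) = 1625301/20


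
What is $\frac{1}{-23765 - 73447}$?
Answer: $- \frac{1}{97212} \approx -1.0287 \cdot 10^{-5}$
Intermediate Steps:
$\frac{1}{-23765 - 73447} = \frac{1}{-97212} = - \frac{1}{97212}$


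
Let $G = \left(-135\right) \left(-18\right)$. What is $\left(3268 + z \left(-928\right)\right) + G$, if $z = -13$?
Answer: $17762$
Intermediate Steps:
$G = 2430$
$\left(3268 + z \left(-928\right)\right) + G = \left(3268 - -12064\right) + 2430 = \left(3268 + 12064\right) + 2430 = 15332 + 2430 = 17762$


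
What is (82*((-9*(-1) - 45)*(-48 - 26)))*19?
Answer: 4150512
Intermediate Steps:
(82*((-9*(-1) - 45)*(-48 - 26)))*19 = (82*((9 - 45)*(-74)))*19 = (82*(-36*(-74)))*19 = (82*2664)*19 = 218448*19 = 4150512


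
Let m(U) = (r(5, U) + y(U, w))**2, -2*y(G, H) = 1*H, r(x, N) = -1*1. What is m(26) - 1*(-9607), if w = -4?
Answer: 9608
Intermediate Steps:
r(x, N) = -1
y(G, H) = -H/2
m(U) = 1 (m(U) = (-1 - 1/2*(-4))**2 = (-1 + 2)**2 = 1**2 = 1)
m(26) - 1*(-9607) = 1 - 1*(-9607) = 1 + 9607 = 9608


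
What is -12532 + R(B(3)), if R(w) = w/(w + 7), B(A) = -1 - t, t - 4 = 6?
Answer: -50117/4 ≈ -12529.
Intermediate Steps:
t = 10 (t = 4 + 6 = 10)
B(A) = -11 (B(A) = -1 - 1*10 = -1 - 10 = -11)
R(w) = w/(7 + w)
-12532 + R(B(3)) = -12532 - 11/(7 - 11) = -12532 - 11/(-4) = -12532 - 11*(-1/4) = -12532 + 11/4 = -50117/4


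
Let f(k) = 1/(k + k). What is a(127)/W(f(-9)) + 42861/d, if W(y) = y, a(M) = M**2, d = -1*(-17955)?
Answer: -248223269/855 ≈ -2.9032e+5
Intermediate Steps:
d = 17955
f(k) = 1/(2*k)
a(127)/W(f(-9)) + 42861/d = 127**2/(((1/2)/(-9))) + 42861/17955 = 16129/(((1/2)*(-1/9))) + 42861*(1/17955) = 16129/(-1/18) + 2041/855 = 16129*(-18) + 2041/855 = -290322 + 2041/855 = -248223269/855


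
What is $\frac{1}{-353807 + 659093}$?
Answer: $\frac{1}{305286} \approx 3.2756 \cdot 10^{-6}$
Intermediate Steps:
$\frac{1}{-353807 + 659093} = \frac{1}{305286}$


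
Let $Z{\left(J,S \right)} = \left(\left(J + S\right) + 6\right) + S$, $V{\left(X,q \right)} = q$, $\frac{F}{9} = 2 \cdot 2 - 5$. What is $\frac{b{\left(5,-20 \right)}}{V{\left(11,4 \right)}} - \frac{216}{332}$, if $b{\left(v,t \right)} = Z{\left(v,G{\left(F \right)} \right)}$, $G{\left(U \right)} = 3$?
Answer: $\frac{1195}{332} \approx 3.5994$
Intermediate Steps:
$F = -9$ ($F = 9 \left(2 \cdot 2 - 5\right) = 9 \left(4 - 5\right) = 9 \left(-1\right) = -9$)
$Z{\left(J,S \right)} = 6 + J + 2 S$ ($Z{\left(J,S \right)} = \left(6 + J + S\right) + S = 6 + J + 2 S$)
$b{\left(v,t \right)} = 12 + v$ ($b{\left(v,t \right)} = 6 + v + 2 \cdot 3 = 6 + v + 6 = 12 + v$)
$\frac{b{\left(5,-20 \right)}}{V{\left(11,4 \right)}} - \frac{216}{332} = \frac{12 + 5}{4} - \frac{216}{332} = 17 \cdot \frac{1}{4} - \frac{54}{83} = \frac{17}{4} - \frac{54}{83} = \frac{1195}{332}$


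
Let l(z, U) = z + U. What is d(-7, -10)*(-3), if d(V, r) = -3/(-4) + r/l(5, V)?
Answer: -69/4 ≈ -17.250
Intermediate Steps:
l(z, U) = U + z
d(V, r) = ¾ + r/(5 + V) (d(V, r) = -3/(-4) + r/(V + 5) = -3*(-¼) + r/(5 + V) = ¾ + r/(5 + V))
d(-7, -10)*(-3) = (¾ - 10/(5 - 7))*(-3) = (¾ - 10/(-2))*(-3) = (¾ - 10*(-½))*(-3) = (¾ + 5)*(-3) = (23/4)*(-3) = -69/4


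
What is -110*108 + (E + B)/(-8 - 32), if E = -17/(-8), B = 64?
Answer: -3802129/320 ≈ -11882.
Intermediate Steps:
E = 17/8 (E = -17*(-1/8) = 17/8 ≈ 2.1250)
-110*108 + (E + B)/(-8 - 32) = -110*108 + (17/8 + 64)/(-8 - 32) = -11880 + (529/8)/(-40) = -11880 + (529/8)*(-1/40) = -11880 - 529/320 = -3802129/320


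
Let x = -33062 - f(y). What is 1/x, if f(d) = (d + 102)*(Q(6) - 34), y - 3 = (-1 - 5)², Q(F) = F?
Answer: -1/29114 ≈ -3.4348e-5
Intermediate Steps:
y = 39 (y = 3 + (-1 - 5)² = 3 + (-6)² = 3 + 36 = 39)
f(d) = -2856 - 28*d (f(d) = (d + 102)*(6 - 34) = (102 + d)*(-28) = -2856 - 28*d)
x = -29114 (x = -33062 - (-2856 - 28*39) = -33062 - (-2856 - 1092) = -33062 - 1*(-3948) = -33062 + 3948 = -29114)
1/x = 1/(-29114) = -1/29114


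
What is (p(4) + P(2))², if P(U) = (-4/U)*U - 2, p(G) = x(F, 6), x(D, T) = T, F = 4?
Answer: 0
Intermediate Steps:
p(G) = 6
P(U) = -6 (P(U) = -4 - 2 = -6)
(p(4) + P(2))² = (6 - 6)² = 0² = 0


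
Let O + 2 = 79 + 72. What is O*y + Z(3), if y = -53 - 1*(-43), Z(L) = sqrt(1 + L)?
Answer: -1488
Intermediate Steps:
O = 149 (O = -2 + (79 + 72) = -2 + 151 = 149)
y = -10 (y = -53 + 43 = -10)
O*y + Z(3) = 149*(-10) + sqrt(1 + 3) = -1490 + sqrt(4) = -1490 + 2 = -1488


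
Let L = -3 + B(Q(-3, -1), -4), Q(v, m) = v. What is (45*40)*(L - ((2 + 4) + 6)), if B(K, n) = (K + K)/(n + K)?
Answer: -178200/7 ≈ -25457.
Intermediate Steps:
B(K, n) = 2*K/(K + n) (B(K, n) = (2*K)/(K + n) = 2*K/(K + n))
L = -15/7 (L = -3 + 2*(-3)/(-3 - 4) = -3 + 2*(-3)/(-7) = -3 + 2*(-3)*(-⅐) = -3 + 6/7 = -15/7 ≈ -2.1429)
(45*40)*(L - ((2 + 4) + 6)) = (45*40)*(-15/7 - ((2 + 4) + 6)) = 1800*(-15/7 - (6 + 6)) = 1800*(-15/7 - 1*12) = 1800*(-15/7 - 12) = 1800*(-99/7) = -178200/7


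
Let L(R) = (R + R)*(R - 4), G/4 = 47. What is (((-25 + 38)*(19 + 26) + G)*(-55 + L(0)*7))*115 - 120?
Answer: -4889345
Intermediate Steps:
G = 188 (G = 4*47 = 188)
L(R) = 2*R*(-4 + R) (L(R) = (2*R)*(-4 + R) = 2*R*(-4 + R))
(((-25 + 38)*(19 + 26) + G)*(-55 + L(0)*7))*115 - 120 = (((-25 + 38)*(19 + 26) + 188)*(-55 + (2*0*(-4 + 0))*7))*115 - 120 = ((13*45 + 188)*(-55 + (2*0*(-4))*7))*115 - 120 = ((585 + 188)*(-55 + 0*7))*115 - 120 = (773*(-55 + 0))*115 - 120 = (773*(-55))*115 - 120 = -42515*115 - 120 = -4889225 - 120 = -4889345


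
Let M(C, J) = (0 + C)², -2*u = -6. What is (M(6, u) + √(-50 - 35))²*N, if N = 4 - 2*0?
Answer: 4844 + 288*I*√85 ≈ 4844.0 + 2655.2*I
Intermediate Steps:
u = 3 (u = -½*(-6) = 3)
M(C, J) = C²
N = 4 (N = 4 + 0 = 4)
(M(6, u) + √(-50 - 35))²*N = (6² + √(-50 - 35))²*4 = (36 + √(-85))²*4 = (36 + I*√85)²*4 = 4*(36 + I*√85)²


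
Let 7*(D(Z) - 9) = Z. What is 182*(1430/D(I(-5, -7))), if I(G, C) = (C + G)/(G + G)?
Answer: 9109100/321 ≈ 28377.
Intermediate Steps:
I(G, C) = (C + G)/(2*G) (I(G, C) = (C + G)/((2*G)) = (C + G)*(1/(2*G)) = (C + G)/(2*G))
D(Z) = 9 + Z/7
182*(1430/D(I(-5, -7))) = 182*(1430/(9 + ((½)*(-7 - 5)/(-5))/7)) = 182*(1430/(9 + ((½)*(-⅕)*(-12))/7)) = 182*(1430/(9 + (⅐)*(6/5))) = 182*(1430/(9 + 6/35)) = 182*(1430/(321/35)) = 182*(1430*(35/321)) = 182*(50050/321) = 9109100/321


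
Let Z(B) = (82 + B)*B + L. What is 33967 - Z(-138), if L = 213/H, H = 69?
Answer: 603426/23 ≈ 26236.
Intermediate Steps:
L = 71/23 (L = 213/69 = 213*(1/69) = 71/23 ≈ 3.0870)
Z(B) = 71/23 + B*(82 + B) (Z(B) = (82 + B)*B + 71/23 = B*(82 + B) + 71/23 = 71/23 + B*(82 + B))
33967 - Z(-138) = 33967 - (71/23 + (-138)² + 82*(-138)) = 33967 - (71/23 + 19044 - 11316) = 33967 - 1*177815/23 = 33967 - 177815/23 = 603426/23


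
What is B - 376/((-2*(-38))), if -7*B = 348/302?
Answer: -102664/20083 ≈ -5.1120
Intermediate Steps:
B = -174/1057 (B = -348/(7*302) = -1/7*174/151 = -174/1057 ≈ -0.16462)
B - 376/((-2*(-38))) = -174/1057 - 376/((-2*(-38))) = -174/1057 - 376/76 = -174/1057 - 376*1/76 = -174/1057 - 94/19 = -102664/20083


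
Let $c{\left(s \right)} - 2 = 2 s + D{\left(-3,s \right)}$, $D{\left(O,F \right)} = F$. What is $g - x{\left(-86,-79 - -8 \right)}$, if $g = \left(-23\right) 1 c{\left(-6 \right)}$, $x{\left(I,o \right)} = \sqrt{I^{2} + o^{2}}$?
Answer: $368 - \sqrt{12437} \approx 256.48$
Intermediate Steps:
$c{\left(s \right)} = 2 + 3 s$ ($c{\left(s \right)} = 2 + \left(2 s + s\right) = 2 + 3 s$)
$g = 368$ ($g = \left(-23\right) 1 \left(2 + 3 \left(-6\right)\right) = - 23 \left(2 - 18\right) = \left(-23\right) \left(-16\right) = 368$)
$g - x{\left(-86,-79 - -8 \right)} = 368 - \sqrt{\left(-86\right)^{2} + \left(-79 - -8\right)^{2}} = 368 - \sqrt{7396 + \left(-79 + 8\right)^{2}} = 368 - \sqrt{7396 + \left(-71\right)^{2}} = 368 - \sqrt{7396 + 5041} = 368 - \sqrt{12437}$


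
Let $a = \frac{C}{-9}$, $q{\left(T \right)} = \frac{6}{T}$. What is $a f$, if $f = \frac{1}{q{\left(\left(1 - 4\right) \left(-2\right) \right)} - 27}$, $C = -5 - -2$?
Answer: $- \frac{1}{78} \approx -0.012821$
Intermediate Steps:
$C = -3$ ($C = -5 + 2 = -3$)
$f = - \frac{1}{26}$ ($f = \frac{1}{\frac{6}{\left(1 - 4\right) \left(-2\right)} - 27} = \frac{1}{\frac{6}{\left(-3\right) \left(-2\right)} - 27} = \frac{1}{\frac{6}{6} - 27} = \frac{1}{6 \cdot \frac{1}{6} - 27} = \frac{1}{1 - 27} = \frac{1}{-26} = - \frac{1}{26} \approx -0.038462$)
$a = \frac{1}{3}$ ($a = - \frac{3}{-9} = \left(-3\right) \left(- \frac{1}{9}\right) = \frac{1}{3} \approx 0.33333$)
$a f = \frac{1}{3} \left(- \frac{1}{26}\right) = - \frac{1}{78}$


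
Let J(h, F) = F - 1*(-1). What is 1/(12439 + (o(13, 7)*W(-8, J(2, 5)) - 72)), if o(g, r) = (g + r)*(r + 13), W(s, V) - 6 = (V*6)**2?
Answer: 1/533167 ≈ 1.8756e-6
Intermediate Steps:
J(h, F) = 1 + F (J(h, F) = F + 1 = 1 + F)
W(s, V) = 6 + 36*V**2 (W(s, V) = 6 + (V*6)**2 = 6 + (6*V)**2 = 6 + 36*V**2)
o(g, r) = (13 + r)*(g + r) (o(g, r) = (g + r)*(13 + r) = (13 + r)*(g + r))
1/(12439 + (o(13, 7)*W(-8, J(2, 5)) - 72)) = 1/(12439 + ((7**2 + 13*13 + 13*7 + 13*7)*(6 + 36*(1 + 5)**2) - 72)) = 1/(12439 + ((49 + 169 + 91 + 91)*(6 + 36*6**2) - 72)) = 1/(12439 + (400*(6 + 36*36) - 72)) = 1/(12439 + (400*(6 + 1296) - 72)) = 1/(12439 + (400*1302 - 72)) = 1/(12439 + (520800 - 72)) = 1/(12439 + 520728) = 1/533167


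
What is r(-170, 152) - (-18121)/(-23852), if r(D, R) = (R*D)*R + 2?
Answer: -93682993777/23852 ≈ -3.9277e+6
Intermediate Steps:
r(D, R) = 2 + D*R**2 (r(D, R) = (D*R)*R + 2 = D*R**2 + 2 = 2 + D*R**2)
r(-170, 152) - (-18121)/(-23852) = (2 - 170*152**2) - (-18121)/(-23852) = (2 - 170*23104) - (-18121)*(-1)/23852 = (2 - 3927680) - 1*18121/23852 = -3927678 - 18121/23852 = -93682993777/23852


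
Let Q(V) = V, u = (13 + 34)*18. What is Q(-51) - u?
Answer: -897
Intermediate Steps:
u = 846 (u = 47*18 = 846)
Q(-51) - u = -51 - 1*846 = -51 - 846 = -897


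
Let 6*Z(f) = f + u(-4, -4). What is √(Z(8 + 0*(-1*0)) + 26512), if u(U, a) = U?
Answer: √238614/3 ≈ 162.83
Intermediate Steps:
Z(f) = -⅔ + f/6 (Z(f) = (f - 4)/6 = (-4 + f)/6 = -⅔ + f/6)
√(Z(8 + 0*(-1*0)) + 26512) = √((-⅔ + (8 + 0*(-1*0))/6) + 26512) = √((-⅔ + (8 + 0*0)/6) + 26512) = √((-⅔ + (8 + 0)/6) + 26512) = √((-⅔ + (⅙)*8) + 26512) = √((-⅔ + 4/3) + 26512) = √(⅔ + 26512) = √(79538/3) = √238614/3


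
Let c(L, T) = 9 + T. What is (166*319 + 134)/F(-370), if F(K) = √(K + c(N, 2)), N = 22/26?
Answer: -53088*I*√359/359 ≈ -2801.9*I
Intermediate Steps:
N = 11/13 (N = 22*(1/26) = 11/13 ≈ 0.84615)
F(K) = √(11 + K) (F(K) = √(K + (9 + 2)) = √(K + 11) = √(11 + K))
(166*319 + 134)/F(-370) = (166*319 + 134)/(√(11 - 370)) = (52954 + 134)/(√(-359)) = 53088/((I*√359)) = 53088*(-I*√359/359) = -53088*I*√359/359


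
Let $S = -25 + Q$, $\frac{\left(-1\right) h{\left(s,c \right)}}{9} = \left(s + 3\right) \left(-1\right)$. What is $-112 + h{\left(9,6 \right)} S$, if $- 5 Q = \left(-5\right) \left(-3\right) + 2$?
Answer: $- \frac{15896}{5} \approx -3179.2$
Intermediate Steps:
$Q = - \frac{17}{5}$ ($Q = - \frac{\left(-5\right) \left(-3\right) + 2}{5} = - \frac{15 + 2}{5} = \left(- \frac{1}{5}\right) 17 = - \frac{17}{5} \approx -3.4$)
$h{\left(s,c \right)} = 27 + 9 s$ ($h{\left(s,c \right)} = - 9 \left(s + 3\right) \left(-1\right) = - 9 \left(3 + s\right) \left(-1\right) = - 9 \left(-3 - s\right) = 27 + 9 s$)
$S = - \frac{142}{5}$ ($S = -25 - \frac{17}{5} = - \frac{142}{5} \approx -28.4$)
$-112 + h{\left(9,6 \right)} S = -112 + \left(27 + 9 \cdot 9\right) \left(- \frac{142}{5}\right) = -112 + \left(27 + 81\right) \left(- \frac{142}{5}\right) = -112 + 108 \left(- \frac{142}{5}\right) = -112 - \frac{15336}{5} = - \frac{15896}{5}$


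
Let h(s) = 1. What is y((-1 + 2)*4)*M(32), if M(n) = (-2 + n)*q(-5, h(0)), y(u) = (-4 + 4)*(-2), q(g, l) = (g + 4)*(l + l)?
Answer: 0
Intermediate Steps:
q(g, l) = 2*l*(4 + g) (q(g, l) = (4 + g)*(2*l) = 2*l*(4 + g))
y(u) = 0 (y(u) = 0*(-2) = 0)
M(n) = 4 - 2*n (M(n) = (-2 + n)*(2*1*(4 - 5)) = (-2 + n)*(2*1*(-1)) = (-2 + n)*(-2) = 4 - 2*n)
y((-1 + 2)*4)*M(32) = 0*(4 - 2*32) = 0*(4 - 64) = 0*(-60) = 0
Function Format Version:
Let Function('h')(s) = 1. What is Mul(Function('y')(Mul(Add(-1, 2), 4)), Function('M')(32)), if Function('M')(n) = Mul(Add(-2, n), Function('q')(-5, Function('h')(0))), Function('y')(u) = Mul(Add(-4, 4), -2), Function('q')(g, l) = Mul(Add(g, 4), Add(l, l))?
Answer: 0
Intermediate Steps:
Function('q')(g, l) = Mul(2, l, Add(4, g)) (Function('q')(g, l) = Mul(Add(4, g), Mul(2, l)) = Mul(2, l, Add(4, g)))
Function('y')(u) = 0 (Function('y')(u) = Mul(0, -2) = 0)
Function('M')(n) = Add(4, Mul(-2, n)) (Function('M')(n) = Mul(Add(-2, n), Mul(2, 1, Add(4, -5))) = Mul(Add(-2, n), Mul(2, 1, -1)) = Mul(Add(-2, n), -2) = Add(4, Mul(-2, n)))
Mul(Function('y')(Mul(Add(-1, 2), 4)), Function('M')(32)) = Mul(0, Add(4, Mul(-2, 32))) = Mul(0, Add(4, -64)) = Mul(0, -60) = 0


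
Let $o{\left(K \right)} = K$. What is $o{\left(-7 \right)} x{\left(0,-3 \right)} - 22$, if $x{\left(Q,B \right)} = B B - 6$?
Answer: $-43$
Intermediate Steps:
$x{\left(Q,B \right)} = -6 + B^{2}$ ($x{\left(Q,B \right)} = B^{2} - 6 = -6 + B^{2}$)
$o{\left(-7 \right)} x{\left(0,-3 \right)} - 22 = - 7 \left(-6 + \left(-3\right)^{2}\right) - 22 = - 7 \left(-6 + 9\right) - 22 = \left(-7\right) 3 - 22 = -21 - 22 = -43$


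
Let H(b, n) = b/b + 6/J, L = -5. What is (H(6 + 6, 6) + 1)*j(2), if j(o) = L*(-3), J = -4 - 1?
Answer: 12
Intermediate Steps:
J = -5
H(b, n) = -1/5 (H(b, n) = b/b + 6/(-5) = 1 + 6*(-1/5) = 1 - 6/5 = -1/5)
j(o) = 15 (j(o) = -5*(-3) = 15)
(H(6 + 6, 6) + 1)*j(2) = (-1/5 + 1)*15 = (4/5)*15 = 12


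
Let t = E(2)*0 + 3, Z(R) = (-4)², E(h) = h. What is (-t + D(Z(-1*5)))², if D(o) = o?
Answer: 169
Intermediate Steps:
Z(R) = 16
t = 3 (t = 2*0 + 3 = 0 + 3 = 3)
(-t + D(Z(-1*5)))² = (-1*3 + 16)² = (-3 + 16)² = 13² = 169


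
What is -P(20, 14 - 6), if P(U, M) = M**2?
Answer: -64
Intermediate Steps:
-P(20, 14 - 6) = -(14 - 6)**2 = -1*8**2 = -1*64 = -64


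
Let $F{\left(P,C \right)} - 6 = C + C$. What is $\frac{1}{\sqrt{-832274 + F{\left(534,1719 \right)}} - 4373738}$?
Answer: $- \frac{2186869}{9564792460737} - \frac{i \sqrt{828830}}{19129584921474} \approx -2.2864 \cdot 10^{-7} - 4.7591 \cdot 10^{-11} i$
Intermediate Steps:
$F{\left(P,C \right)} = 6 + 2 C$ ($F{\left(P,C \right)} = 6 + \left(C + C\right) = 6 + 2 C$)
$\frac{1}{\sqrt{-832274 + F{\left(534,1719 \right)}} - 4373738} = \frac{1}{\sqrt{-832274 + \left(6 + 2 \cdot 1719\right)} - 4373738} = \frac{1}{\sqrt{-832274 + \left(6 + 3438\right)} - 4373738} = \frac{1}{\sqrt{-832274 + 3444} - 4373738} = \frac{1}{\sqrt{-828830} - 4373738} = \frac{1}{i \sqrt{828830} - 4373738} = \frac{1}{-4373738 + i \sqrt{828830}}$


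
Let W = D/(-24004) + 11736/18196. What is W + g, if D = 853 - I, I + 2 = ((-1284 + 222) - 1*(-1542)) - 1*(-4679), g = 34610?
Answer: 944825282548/27298549 ≈ 34611.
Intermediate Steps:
I = 5157 (I = -2 + (((-1284 + 222) - 1*(-1542)) - 1*(-4679)) = -2 + ((-1062 + 1542) + 4679) = -2 + (480 + 4679) = -2 + 5159 = 5157)
D = -4304 (D = 853 - 1*5157 = 853 - 5157 = -4304)
W = 22501658/27298549 (W = -4304/(-24004) + 11736/18196 = -4304*(-1/24004) + 11736*(1/18196) = 1076/6001 + 2934/4549 = 22501658/27298549 ≈ 0.82428)
W + g = 22501658/27298549 + 34610 = 944825282548/27298549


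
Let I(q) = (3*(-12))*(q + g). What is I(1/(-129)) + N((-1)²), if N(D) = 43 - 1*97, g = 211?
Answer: -328938/43 ≈ -7649.7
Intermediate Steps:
I(q) = -7596 - 36*q (I(q) = (3*(-12))*(q + 211) = -36*(211 + q) = -7596 - 36*q)
N(D) = -54 (N(D) = 43 - 97 = -54)
I(1/(-129)) + N((-1)²) = (-7596 - 36/(-129)) - 54 = (-7596 - 36*(-1/129)) - 54 = (-7596 + 12/43) - 54 = -326616/43 - 54 = -328938/43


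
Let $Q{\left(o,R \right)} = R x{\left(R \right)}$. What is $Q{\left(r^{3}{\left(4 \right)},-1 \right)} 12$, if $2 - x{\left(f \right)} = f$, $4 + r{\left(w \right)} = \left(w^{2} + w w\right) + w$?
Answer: $-36$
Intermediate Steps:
$r{\left(w \right)} = -4 + w + 2 w^{2}$ ($r{\left(w \right)} = -4 + \left(\left(w^{2} + w w\right) + w\right) = -4 + \left(\left(w^{2} + w^{2}\right) + w\right) = -4 + \left(2 w^{2} + w\right) = -4 + \left(w + 2 w^{2}\right) = -4 + w + 2 w^{2}$)
$x{\left(f \right)} = 2 - f$
$Q{\left(o,R \right)} = R \left(2 - R\right)$
$Q{\left(r^{3}{\left(4 \right)},-1 \right)} 12 = - (2 - -1) 12 = - (2 + 1) 12 = \left(-1\right) 3 \cdot 12 = \left(-3\right) 12 = -36$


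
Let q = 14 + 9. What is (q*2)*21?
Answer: 966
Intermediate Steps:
q = 23
(q*2)*21 = (23*2)*21 = 46*21 = 966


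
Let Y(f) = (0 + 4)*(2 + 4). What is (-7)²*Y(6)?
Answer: 1176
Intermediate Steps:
Y(f) = 24 (Y(f) = 4*6 = 24)
(-7)²*Y(6) = (-7)²*24 = 49*24 = 1176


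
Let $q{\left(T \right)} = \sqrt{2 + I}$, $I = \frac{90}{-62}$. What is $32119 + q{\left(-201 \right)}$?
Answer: $32119 + \frac{\sqrt{527}}{31} \approx 32120.0$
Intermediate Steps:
$I = - \frac{45}{31}$ ($I = 90 \left(- \frac{1}{62}\right) = - \frac{45}{31} \approx -1.4516$)
$q{\left(T \right)} = \frac{\sqrt{527}}{31}$ ($q{\left(T \right)} = \sqrt{2 - \frac{45}{31}} = \sqrt{\frac{17}{31}} = \frac{\sqrt{527}}{31}$)
$32119 + q{\left(-201 \right)} = 32119 + \frac{\sqrt{527}}{31}$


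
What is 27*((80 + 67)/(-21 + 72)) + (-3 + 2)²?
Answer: 1340/17 ≈ 78.823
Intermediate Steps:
27*((80 + 67)/(-21 + 72)) + (-3 + 2)² = 27*(147/51) + (-1)² = 27*(147*(1/51)) + 1 = 27*(49/17) + 1 = 1323/17 + 1 = 1340/17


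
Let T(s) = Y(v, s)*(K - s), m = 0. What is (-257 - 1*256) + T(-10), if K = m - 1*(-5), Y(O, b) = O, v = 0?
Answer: -513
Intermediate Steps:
K = 5 (K = 0 - 1*(-5) = 0 + 5 = 5)
T(s) = 0 (T(s) = 0*(5 - s) = 0)
(-257 - 1*256) + T(-10) = (-257 - 1*256) + 0 = (-257 - 256) + 0 = -513 + 0 = -513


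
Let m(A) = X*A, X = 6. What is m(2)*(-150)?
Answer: -1800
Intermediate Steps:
m(A) = 6*A
m(2)*(-150) = (6*2)*(-150) = 12*(-150) = -1800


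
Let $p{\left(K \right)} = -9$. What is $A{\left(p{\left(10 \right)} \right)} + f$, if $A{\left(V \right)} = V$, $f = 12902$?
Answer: $12893$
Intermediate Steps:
$A{\left(p{\left(10 \right)} \right)} + f = -9 + 12902 = 12893$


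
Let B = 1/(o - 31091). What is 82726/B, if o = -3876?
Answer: -2892680042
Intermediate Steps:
B = -1/34967 (B = 1/(-3876 - 31091) = 1/(-34967) = -1/34967 ≈ -2.8598e-5)
82726/B = 82726/(-1/34967) = 82726*(-34967) = -2892680042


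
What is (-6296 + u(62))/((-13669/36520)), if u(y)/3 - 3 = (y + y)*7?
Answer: 134503160/13669 ≈ 9840.0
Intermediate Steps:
u(y) = 9 + 42*y (u(y) = 9 + 3*((y + y)*7) = 9 + 3*((2*y)*7) = 9 + 3*(14*y) = 9 + 42*y)
(-6296 + u(62))/((-13669/36520)) = (-6296 + (9 + 42*62))/((-13669/36520)) = (-6296 + (9 + 2604))/((-13669*1/36520)) = (-6296 + 2613)/(-13669/36520) = -3683*(-36520/13669) = 134503160/13669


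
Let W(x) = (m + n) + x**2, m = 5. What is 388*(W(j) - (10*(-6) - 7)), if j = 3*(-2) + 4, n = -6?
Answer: 27160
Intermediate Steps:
j = -2 (j = -6 + 4 = -2)
W(x) = -1 + x**2 (W(x) = (5 - 6) + x**2 = -1 + x**2)
388*(W(j) - (10*(-6) - 7)) = 388*((-1 + (-2)**2) - (10*(-6) - 7)) = 388*((-1 + 4) - (-60 - 7)) = 388*(3 - 1*(-67)) = 388*(3 + 67) = 388*70 = 27160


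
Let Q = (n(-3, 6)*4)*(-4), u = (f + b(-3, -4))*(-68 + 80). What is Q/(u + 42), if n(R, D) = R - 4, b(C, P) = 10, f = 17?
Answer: 56/183 ≈ 0.30601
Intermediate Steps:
n(R, D) = -4 + R
u = 324 (u = (17 + 10)*(-68 + 80) = 27*12 = 324)
Q = 112 (Q = ((-4 - 3)*4)*(-4) = -7*4*(-4) = -28*(-4) = 112)
Q/(u + 42) = 112/(324 + 42) = 112/366 = (1/366)*112 = 56/183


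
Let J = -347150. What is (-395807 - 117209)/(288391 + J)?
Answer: 513016/58759 ≈ 8.7309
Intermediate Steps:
(-395807 - 117209)/(288391 + J) = (-395807 - 117209)/(288391 - 347150) = -513016/(-58759) = -513016*(-1/58759) = 513016/58759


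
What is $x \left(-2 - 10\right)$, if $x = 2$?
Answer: $-24$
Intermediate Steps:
$x \left(-2 - 10\right) = 2 \left(-2 - 10\right) = 2 \left(-12\right) = -24$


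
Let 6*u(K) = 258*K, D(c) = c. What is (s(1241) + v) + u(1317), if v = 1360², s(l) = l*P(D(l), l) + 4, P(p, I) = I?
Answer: 3446316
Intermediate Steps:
u(K) = 43*K (u(K) = (258*K)/6 = 43*K)
s(l) = 4 + l² (s(l) = l*l + 4 = l² + 4 = 4 + l²)
v = 1849600
(s(1241) + v) + u(1317) = ((4 + 1241²) + 1849600) + 43*1317 = ((4 + 1540081) + 1849600) + 56631 = (1540085 + 1849600) + 56631 = 3389685 + 56631 = 3446316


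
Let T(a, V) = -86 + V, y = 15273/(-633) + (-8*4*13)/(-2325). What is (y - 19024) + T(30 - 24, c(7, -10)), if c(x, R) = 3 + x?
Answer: -9381731299/490575 ≈ -19124.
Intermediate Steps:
y = -11748799/490575 (y = 15273*(-1/633) - 32*13*(-1/2325) = -5091/211 - 416*(-1/2325) = -5091/211 + 416/2325 = -11748799/490575 ≈ -23.949)
(y - 19024) + T(30 - 24, c(7, -10)) = (-11748799/490575 - 19024) + (-86 + (3 + 7)) = -9344447599/490575 + (-86 + 10) = -9344447599/490575 - 76 = -9381731299/490575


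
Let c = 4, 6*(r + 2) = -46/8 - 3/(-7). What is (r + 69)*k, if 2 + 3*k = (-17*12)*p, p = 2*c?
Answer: -9074419/252 ≈ -36010.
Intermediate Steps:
r = -485/168 (r = -2 + (-46/8 - 3/(-7))/6 = -2 + (-46*⅛ - 3*(-⅐))/6 = -2 + (-23/4 + 3/7)/6 = -2 + (⅙)*(-149/28) = -2 - 149/168 = -485/168 ≈ -2.8869)
p = 8 (p = 2*4 = 8)
k = -1634/3 (k = -⅔ + (-17*12*8)/3 = -⅔ + (-204*8)/3 = -⅔ + (⅓)*(-1632) = -⅔ - 544 = -1634/3 ≈ -544.67)
(r + 69)*k = (-485/168 + 69)*(-1634/3) = (11107/168)*(-1634/3) = -9074419/252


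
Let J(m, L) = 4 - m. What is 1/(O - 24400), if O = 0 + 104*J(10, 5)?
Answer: -1/25024 ≈ -3.9962e-5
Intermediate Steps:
O = -624 (O = 0 + 104*(4 - 1*10) = 0 + 104*(4 - 10) = 0 + 104*(-6) = 0 - 624 = -624)
1/(O - 24400) = 1/(-624 - 24400) = 1/(-25024) = -1/25024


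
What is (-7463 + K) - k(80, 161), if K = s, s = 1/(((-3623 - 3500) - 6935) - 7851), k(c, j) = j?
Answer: -167034217/21909 ≈ -7624.0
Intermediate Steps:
s = -1/21909 (s = 1/((-7123 - 6935) - 7851) = 1/(-14058 - 7851) = 1/(-21909) = -1/21909 ≈ -4.5643e-5)
K = -1/21909 ≈ -4.5643e-5
(-7463 + K) - k(80, 161) = (-7463 - 1/21909) - 1*161 = -163506868/21909 - 161 = -167034217/21909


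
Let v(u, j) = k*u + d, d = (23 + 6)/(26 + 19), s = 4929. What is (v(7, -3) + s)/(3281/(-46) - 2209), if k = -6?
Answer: -10117424/4720275 ≈ -2.1434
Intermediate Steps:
d = 29/45 ≈ 0.64444
v(u, j) = 29/45 - 6*u (v(u, j) = -6*u + 29/45 = 29/45 - 6*u)
(v(7, -3) + s)/(3281/(-46) - 2209) = ((29/45 - 6*7) + 4929)/(3281/(-46) - 2209) = ((29/45 - 42) + 4929)/(3281*(-1/46) - 2209) = (-1861/45 + 4929)/(-3281/46 - 2209) = 219944/(45*(-104895/46)) = (219944/45)*(-46/104895) = -10117424/4720275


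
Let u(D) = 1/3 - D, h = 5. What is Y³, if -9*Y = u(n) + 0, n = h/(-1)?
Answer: -4096/19683 ≈ -0.20810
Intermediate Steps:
n = -5 (n = 5/(-1) = 5*(-1) = -5)
u(D) = ⅓ - D
Y = -16/27 (Y = -((⅓ - 1*(-5)) + 0)/9 = -((⅓ + 5) + 0)/9 = -(16/3 + 0)/9 = -⅑*16/3 = -16/27 ≈ -0.59259)
Y³ = (-16/27)³ = -4096/19683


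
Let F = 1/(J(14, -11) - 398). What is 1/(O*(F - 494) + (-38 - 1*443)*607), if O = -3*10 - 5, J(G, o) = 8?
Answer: -78/21424799 ≈ -3.6406e-6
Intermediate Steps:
F = -1/390 (F = 1/(8 - 398) = 1/(-390) = -1/390 ≈ -0.0025641)
O = -35 (O = -30 - 5 = -35)
1/(O*(F - 494) + (-38 - 1*443)*607) = 1/(-35*(-1/390 - 494) + (-38 - 1*443)*607) = 1/(-35*(-192661/390) + (-38 - 443)*607) = 1/(1348627/78 - 481*607) = 1/(1348627/78 - 291967) = 1/(-21424799/78) = -78/21424799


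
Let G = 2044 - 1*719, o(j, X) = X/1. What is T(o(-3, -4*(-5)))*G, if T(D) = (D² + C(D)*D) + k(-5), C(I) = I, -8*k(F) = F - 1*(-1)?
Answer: 2121325/2 ≈ 1.0607e+6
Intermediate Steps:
k(F) = -⅛ - F/8 (k(F) = -(F - 1*(-1))/8 = -(F + 1)/8 = -(1 + F)/8 = -⅛ - F/8)
o(j, X) = X (o(j, X) = X*1 = X)
G = 1325 (G = 2044 - 719 = 1325)
T(D) = ½ + 2*D² (T(D) = (D² + D*D) + (-⅛ - ⅛*(-5)) = (D² + D²) + (-⅛ + 5/8) = 2*D² + ½ = ½ + 2*D²)
T(o(-3, -4*(-5)))*G = (½ + 2*(-4*(-5))²)*1325 = (½ + 2*20²)*1325 = (½ + 2*400)*1325 = (½ + 800)*1325 = (1601/2)*1325 = 2121325/2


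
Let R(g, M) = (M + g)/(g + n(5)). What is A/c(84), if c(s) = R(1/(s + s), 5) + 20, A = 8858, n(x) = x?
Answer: 8858/21 ≈ 421.81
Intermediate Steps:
R(g, M) = (M + g)/(5 + g) (R(g, M) = (M + g)/(g + 5) = (M + g)/(5 + g))
c(s) = 21 (c(s) = (5 + 1/(s + s))/(5 + 1/(s + s)) + 20 = (5 + 1/(2*s))/(5 + 1/(2*s)) + 20 = 1 + 20 = 21)
A/c(84) = 8858/21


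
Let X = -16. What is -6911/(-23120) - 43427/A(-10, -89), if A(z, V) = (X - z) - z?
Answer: -251001149/23120 ≈ -10856.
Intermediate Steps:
A(z, V) = -16 - 2*z (A(z, V) = (-16 - z) - z = -16 - 2*z)
-6911/(-23120) - 43427/A(-10, -89) = -6911/(-23120) - 43427/(-16 - 2*(-10)) = -6911*(-1/23120) - 43427/(-16 + 20) = 6911/23120 - 43427/4 = -251001149/23120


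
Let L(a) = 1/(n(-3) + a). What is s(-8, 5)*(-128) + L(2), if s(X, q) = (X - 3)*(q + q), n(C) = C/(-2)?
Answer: 98562/7 ≈ 14080.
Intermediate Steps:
n(C) = -C/2 (n(C) = C*(-½) = -C/2)
s(X, q) = 2*q*(-3 + X) (s(X, q) = (-3 + X)*(2*q) = 2*q*(-3 + X))
L(a) = 1/(3/2 + a) (L(a) = 1/(-½*(-3) + a) = 1/(3/2 + a))
s(-8, 5)*(-128) + L(2) = (2*5*(-3 - 8))*(-128) + 2/(3 + 2*2) = (2*5*(-11))*(-128) + 2/(3 + 4) = -110*(-128) + 2/7 = 14080 + 2*(⅐) = 14080 + 2/7 = 98562/7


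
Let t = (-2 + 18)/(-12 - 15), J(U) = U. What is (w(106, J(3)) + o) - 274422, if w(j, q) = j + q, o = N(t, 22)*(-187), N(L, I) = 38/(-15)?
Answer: -4107589/15 ≈ -2.7384e+5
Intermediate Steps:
t = -16/27 (t = 16/(-27) = 16*(-1/27) = -16/27 ≈ -0.59259)
N(L, I) = -38/15 (N(L, I) = 38*(-1/15) = -38/15)
o = 7106/15 (o = -38/15*(-187) = 7106/15 ≈ 473.73)
(w(106, J(3)) + o) - 274422 = ((106 + 3) + 7106/15) - 274422 = (109 + 7106/15) - 274422 = 8741/15 - 274422 = -4107589/15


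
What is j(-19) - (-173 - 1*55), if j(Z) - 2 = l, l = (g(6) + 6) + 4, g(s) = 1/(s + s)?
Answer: 2881/12 ≈ 240.08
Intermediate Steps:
g(s) = 1/(2*s)
l = 121/12 (l = ((½)/6 + 6) + 4 = ((½)*(⅙) + 6) + 4 = (1/12 + 6) + 4 = 73/12 + 4 = 121/12 ≈ 10.083)
j(Z) = 145/12 (j(Z) = 2 + 121/12 = 145/12)
j(-19) - (-173 - 1*55) = 145/12 - (-173 - 1*55) = 145/12 - (-173 - 55) = 145/12 - 1*(-228) = 145/12 + 228 = 2881/12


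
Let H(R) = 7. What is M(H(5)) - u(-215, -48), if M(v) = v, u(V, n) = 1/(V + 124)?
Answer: 638/91 ≈ 7.0110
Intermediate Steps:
u(V, n) = 1/(124 + V)
M(H(5)) - u(-215, -48) = 7 - 1/(124 - 215) = 7 - 1/(-91) = 7 - 1*(-1/91) = 7 + 1/91 = 638/91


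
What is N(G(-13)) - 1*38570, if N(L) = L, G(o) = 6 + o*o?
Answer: -38395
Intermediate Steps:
G(o) = 6 + o²
N(G(-13)) - 1*38570 = (6 + (-13)²) - 1*38570 = (6 + 169) - 38570 = 175 - 38570 = -38395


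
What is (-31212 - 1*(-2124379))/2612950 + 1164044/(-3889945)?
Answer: 1020143147203/2032846357550 ≈ 0.50183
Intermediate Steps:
(-31212 - 1*(-2124379))/2612950 + 1164044/(-3889945) = (-31212 + 2124379)*(1/2612950) + 1164044*(-1/3889945) = 2093167*(1/2612950) - 1164044/3889945 = 2093167/2612950 - 1164044/3889945 = 1020143147203/2032846357550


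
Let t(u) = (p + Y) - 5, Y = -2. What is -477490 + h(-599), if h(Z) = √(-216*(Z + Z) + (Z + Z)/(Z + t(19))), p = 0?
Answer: -477490 + √23757412809/303 ≈ -4.7698e+5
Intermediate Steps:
t(u) = -7 (t(u) = (0 - 2) - 5 = -2 - 5 = -7)
h(Z) = √(-432*Z + 2*Z/(-7 + Z)) (h(Z) = √(-216*(Z + Z) + (Z + Z)/(Z - 7)) = √(-432*Z + (2*Z)/(-7 + Z)) = √(-432*Z + 2*Z/(-7 + Z)))
-477490 + h(-599) = -477490 + √2*√(-599*(1513 - 216*(-599))/(-7 - 599)) = -477490 + √2*√(-599*(1513 + 129384)/(-606)) = -477490 + √2*√(-599*(-1/606)*130897) = -477490 + √2*√(78407303/606) = -477490 + √2*(√47514825618/606) = -477490 + √23757412809/303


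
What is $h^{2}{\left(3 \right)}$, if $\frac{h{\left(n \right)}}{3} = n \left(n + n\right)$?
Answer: $2916$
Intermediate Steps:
$h{\left(n \right)} = 6 n^{2}$ ($h{\left(n \right)} = 3 n \left(n + n\right) = 3 n 2 n = 3 \cdot 2 n^{2} = 6 n^{2}$)
$h^{2}{\left(3 \right)} = \left(6 \cdot 3^{2}\right)^{2} = \left(6 \cdot 9\right)^{2} = 54^{2} = 2916$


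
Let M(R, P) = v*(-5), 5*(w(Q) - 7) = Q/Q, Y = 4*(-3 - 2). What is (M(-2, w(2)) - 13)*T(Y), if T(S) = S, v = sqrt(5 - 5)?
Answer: 260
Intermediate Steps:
v = 0 (v = sqrt(0) = 0)
Y = -20 (Y = 4*(-5) = -20)
w(Q) = 36/5 (w(Q) = 7 + (Q/Q)/5 = 7 + (1/5)*1 = 7 + 1/5 = 36/5)
M(R, P) = 0 (M(R, P) = 0*(-5) = 0)
(M(-2, w(2)) - 13)*T(Y) = (0 - 13)*(-20) = -13*(-20) = 260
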